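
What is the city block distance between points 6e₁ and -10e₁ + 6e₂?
22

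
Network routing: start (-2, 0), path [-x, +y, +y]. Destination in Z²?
(-3, 2)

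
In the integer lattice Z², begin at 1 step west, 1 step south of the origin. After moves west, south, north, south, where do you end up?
(-2, -2)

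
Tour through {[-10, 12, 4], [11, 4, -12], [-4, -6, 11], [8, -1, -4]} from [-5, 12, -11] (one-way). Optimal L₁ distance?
99
(one optimal route: (-5, 12, -11) → (-10, 12, 4) → (-4, -6, 11) → (8, -1, -4) → (11, 4, -12))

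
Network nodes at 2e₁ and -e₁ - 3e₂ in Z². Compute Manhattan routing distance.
6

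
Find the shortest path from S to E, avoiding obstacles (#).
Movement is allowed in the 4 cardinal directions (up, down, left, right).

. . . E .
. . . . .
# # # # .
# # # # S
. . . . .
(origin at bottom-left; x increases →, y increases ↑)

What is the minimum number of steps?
4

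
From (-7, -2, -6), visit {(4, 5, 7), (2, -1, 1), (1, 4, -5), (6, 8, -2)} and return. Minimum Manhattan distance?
72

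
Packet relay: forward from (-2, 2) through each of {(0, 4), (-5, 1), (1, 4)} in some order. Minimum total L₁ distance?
13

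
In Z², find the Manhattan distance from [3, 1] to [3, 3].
2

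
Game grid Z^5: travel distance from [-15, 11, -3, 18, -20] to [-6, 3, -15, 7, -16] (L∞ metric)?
12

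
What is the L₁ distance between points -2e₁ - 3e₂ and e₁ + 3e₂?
9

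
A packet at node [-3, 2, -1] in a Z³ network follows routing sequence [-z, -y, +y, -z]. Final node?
(-3, 2, -3)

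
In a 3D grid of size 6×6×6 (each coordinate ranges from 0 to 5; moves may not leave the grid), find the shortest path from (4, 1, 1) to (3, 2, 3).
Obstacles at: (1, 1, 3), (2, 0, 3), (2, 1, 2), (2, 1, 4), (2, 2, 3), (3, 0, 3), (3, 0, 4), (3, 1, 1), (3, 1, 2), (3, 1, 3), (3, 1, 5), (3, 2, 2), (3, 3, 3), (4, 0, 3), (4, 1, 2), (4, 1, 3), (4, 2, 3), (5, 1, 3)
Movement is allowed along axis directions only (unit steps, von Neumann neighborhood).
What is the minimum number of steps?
8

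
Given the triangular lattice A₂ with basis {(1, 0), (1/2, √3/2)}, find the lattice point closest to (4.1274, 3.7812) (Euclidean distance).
(4, 3.464)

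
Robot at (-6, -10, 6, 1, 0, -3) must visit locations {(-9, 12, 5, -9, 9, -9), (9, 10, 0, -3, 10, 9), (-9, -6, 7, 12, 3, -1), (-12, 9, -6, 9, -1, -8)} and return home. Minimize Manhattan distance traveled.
232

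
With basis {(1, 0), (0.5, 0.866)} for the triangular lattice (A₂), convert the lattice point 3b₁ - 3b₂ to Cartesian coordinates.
(1.5, -2.598)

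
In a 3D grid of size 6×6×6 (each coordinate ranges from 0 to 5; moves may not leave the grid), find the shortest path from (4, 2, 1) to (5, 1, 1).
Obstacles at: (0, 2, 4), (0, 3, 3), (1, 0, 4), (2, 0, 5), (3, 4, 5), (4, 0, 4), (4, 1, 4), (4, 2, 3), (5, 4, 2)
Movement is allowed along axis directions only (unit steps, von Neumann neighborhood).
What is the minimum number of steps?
2
(one shortest path: (4, 2, 1) → (5, 2, 1) → (5, 1, 1))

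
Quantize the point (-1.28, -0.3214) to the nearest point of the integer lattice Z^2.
(-1, 0)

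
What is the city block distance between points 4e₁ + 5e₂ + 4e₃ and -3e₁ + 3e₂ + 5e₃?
10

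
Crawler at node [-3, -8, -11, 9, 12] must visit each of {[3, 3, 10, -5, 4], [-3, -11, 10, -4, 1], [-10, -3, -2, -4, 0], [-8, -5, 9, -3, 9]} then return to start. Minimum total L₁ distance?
168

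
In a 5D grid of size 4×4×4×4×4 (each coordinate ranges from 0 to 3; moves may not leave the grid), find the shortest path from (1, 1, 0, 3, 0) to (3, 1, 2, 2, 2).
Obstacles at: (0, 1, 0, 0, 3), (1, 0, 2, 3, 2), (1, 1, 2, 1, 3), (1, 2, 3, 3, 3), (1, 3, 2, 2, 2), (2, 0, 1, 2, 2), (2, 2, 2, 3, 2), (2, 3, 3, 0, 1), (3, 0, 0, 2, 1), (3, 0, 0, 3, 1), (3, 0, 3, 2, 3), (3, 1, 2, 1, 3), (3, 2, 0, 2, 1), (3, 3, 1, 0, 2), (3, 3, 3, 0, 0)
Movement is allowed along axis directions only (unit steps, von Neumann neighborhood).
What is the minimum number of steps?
7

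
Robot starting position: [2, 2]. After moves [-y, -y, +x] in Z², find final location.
(3, 0)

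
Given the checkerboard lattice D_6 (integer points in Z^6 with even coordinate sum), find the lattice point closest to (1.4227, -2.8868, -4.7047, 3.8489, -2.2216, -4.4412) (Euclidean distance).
(1, -3, -5, 4, -2, -5)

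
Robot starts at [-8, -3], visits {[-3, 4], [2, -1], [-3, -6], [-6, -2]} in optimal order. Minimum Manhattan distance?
30
(one optimal route: (-8, -3) → (-6, -2) → (-3, -6) → (-3, 4) → (2, -1))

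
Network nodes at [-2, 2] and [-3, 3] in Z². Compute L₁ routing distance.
2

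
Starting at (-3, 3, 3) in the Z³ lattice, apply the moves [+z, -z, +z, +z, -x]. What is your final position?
(-4, 3, 5)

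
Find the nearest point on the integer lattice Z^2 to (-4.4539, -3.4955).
(-4, -3)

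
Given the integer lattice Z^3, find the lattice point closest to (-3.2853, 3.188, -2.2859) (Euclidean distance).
(-3, 3, -2)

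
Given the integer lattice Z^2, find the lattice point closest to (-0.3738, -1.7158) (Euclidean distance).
(0, -2)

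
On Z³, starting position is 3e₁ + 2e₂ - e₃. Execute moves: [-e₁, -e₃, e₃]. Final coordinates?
(2, 2, -1)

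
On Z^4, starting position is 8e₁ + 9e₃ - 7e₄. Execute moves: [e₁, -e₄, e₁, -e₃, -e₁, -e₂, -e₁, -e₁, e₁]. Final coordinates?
(8, -1, 8, -8)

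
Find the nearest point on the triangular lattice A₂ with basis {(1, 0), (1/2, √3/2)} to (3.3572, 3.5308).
(3, 3.464)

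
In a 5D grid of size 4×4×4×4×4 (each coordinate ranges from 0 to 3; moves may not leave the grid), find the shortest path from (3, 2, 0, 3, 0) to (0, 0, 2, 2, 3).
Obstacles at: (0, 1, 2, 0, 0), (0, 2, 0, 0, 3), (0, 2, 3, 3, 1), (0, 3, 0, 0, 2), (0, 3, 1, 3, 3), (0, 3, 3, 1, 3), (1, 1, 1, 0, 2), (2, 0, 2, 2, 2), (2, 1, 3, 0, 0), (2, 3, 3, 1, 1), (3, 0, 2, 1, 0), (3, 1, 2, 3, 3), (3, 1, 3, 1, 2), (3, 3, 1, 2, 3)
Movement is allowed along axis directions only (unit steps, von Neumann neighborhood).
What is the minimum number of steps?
11
(one shortest path: (3, 2, 0, 3, 0) → (2, 2, 0, 3, 0) → (1, 2, 0, 3, 0) → (0, 2, 0, 3, 0) → (0, 1, 0, 3, 0) → (0, 0, 0, 3, 0) → (0, 0, 1, 3, 0) → (0, 0, 2, 3, 0) → (0, 0, 2, 2, 0) → (0, 0, 2, 2, 1) → (0, 0, 2, 2, 2) → (0, 0, 2, 2, 3))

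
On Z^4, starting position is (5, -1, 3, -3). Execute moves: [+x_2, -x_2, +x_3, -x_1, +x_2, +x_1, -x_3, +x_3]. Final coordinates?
(5, 0, 4, -3)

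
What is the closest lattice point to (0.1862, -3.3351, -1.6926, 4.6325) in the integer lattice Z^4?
(0, -3, -2, 5)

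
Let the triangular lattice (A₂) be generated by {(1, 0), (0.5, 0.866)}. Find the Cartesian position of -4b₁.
(-4, 0)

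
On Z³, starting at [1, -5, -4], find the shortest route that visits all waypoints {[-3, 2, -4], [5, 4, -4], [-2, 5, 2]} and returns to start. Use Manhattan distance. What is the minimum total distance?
48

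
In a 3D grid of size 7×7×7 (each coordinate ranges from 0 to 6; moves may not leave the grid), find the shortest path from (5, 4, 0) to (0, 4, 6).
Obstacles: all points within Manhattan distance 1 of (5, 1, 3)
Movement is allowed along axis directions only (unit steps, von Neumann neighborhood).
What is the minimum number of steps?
11
(one shortest path: (5, 4, 0) → (4, 4, 0) → (3, 4, 0) → (2, 4, 0) → (1, 4, 0) → (0, 4, 0) → (0, 4, 1) → (0, 4, 2) → (0, 4, 3) → (0, 4, 4) → (0, 4, 5) → (0, 4, 6))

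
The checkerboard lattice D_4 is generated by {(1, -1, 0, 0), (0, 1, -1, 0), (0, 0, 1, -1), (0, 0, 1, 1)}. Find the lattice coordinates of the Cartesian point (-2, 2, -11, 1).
-2b₁ - 6b₃ - 5b₄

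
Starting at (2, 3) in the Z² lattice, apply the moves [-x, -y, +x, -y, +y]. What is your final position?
(2, 2)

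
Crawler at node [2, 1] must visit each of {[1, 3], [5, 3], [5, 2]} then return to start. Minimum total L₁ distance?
12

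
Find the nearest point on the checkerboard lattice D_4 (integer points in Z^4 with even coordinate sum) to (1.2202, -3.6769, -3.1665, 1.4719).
(1, -4, -3, 2)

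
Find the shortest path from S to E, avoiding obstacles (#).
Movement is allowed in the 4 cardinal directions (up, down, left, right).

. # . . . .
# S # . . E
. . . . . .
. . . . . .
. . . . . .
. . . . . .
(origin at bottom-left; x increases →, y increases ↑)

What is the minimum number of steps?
6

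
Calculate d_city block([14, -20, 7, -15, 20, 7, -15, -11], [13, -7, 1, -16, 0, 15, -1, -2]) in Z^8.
72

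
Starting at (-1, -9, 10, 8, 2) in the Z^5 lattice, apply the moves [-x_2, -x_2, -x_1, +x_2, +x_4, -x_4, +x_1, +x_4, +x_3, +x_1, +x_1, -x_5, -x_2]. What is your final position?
(1, -11, 11, 9, 1)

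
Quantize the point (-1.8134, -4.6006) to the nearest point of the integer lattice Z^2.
(-2, -5)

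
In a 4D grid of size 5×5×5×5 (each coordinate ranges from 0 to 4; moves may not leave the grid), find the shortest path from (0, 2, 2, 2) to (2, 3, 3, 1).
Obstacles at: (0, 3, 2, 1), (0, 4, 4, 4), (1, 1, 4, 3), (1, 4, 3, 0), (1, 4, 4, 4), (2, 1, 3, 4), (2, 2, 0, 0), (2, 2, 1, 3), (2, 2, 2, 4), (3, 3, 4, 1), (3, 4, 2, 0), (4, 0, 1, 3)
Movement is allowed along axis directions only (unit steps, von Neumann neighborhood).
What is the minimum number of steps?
5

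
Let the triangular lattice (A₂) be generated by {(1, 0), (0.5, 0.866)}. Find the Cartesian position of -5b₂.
(-2.5, -4.33)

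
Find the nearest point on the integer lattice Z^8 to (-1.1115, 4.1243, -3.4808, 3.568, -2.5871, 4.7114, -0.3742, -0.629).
(-1, 4, -3, 4, -3, 5, 0, -1)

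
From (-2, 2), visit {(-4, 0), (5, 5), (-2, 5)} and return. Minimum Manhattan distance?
28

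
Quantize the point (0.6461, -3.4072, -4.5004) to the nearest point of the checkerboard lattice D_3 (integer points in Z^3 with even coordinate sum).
(1, -3, -4)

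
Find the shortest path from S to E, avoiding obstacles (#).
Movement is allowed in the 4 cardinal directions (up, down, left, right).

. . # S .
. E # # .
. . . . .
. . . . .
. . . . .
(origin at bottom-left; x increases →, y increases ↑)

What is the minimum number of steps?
7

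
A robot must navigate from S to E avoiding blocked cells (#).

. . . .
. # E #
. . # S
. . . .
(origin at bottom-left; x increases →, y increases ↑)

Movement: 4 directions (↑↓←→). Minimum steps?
10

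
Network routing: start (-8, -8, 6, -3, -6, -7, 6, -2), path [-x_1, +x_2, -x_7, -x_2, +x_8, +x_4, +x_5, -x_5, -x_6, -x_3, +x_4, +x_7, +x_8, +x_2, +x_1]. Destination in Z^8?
(-8, -7, 5, -1, -6, -8, 6, 0)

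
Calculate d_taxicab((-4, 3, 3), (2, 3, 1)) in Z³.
8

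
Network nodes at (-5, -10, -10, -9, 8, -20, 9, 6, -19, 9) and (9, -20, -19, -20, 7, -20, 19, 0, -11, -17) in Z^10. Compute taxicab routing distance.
95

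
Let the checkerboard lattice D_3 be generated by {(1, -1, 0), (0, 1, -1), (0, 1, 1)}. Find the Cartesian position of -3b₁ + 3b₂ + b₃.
(-3, 7, -2)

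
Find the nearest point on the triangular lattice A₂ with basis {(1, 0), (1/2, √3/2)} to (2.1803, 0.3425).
(2, 0)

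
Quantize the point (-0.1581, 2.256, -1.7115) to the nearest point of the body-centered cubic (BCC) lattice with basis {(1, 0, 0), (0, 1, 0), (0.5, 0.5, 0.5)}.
(0, 2, -2)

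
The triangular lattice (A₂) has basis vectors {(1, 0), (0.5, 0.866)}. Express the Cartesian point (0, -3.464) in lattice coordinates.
2b₁ - 4b₂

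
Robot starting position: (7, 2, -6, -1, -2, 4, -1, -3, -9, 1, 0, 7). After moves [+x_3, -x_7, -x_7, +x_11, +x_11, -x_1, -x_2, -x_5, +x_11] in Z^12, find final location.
(6, 1, -5, -1, -3, 4, -3, -3, -9, 1, 3, 7)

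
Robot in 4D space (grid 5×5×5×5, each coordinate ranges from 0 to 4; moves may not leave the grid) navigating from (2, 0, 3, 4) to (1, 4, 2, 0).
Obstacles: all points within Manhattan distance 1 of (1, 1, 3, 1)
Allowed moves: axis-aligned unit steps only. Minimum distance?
10
(one shortest path: (2, 0, 3, 4) → (1, 0, 3, 4) → (1, 1, 3, 4) → (1, 2, 3, 4) → (1, 3, 3, 4) → (1, 4, 3, 4) → (1, 4, 2, 4) → (1, 4, 2, 3) → (1, 4, 2, 2) → (1, 4, 2, 1) → (1, 4, 2, 0))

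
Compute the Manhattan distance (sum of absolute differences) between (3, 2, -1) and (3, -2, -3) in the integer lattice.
6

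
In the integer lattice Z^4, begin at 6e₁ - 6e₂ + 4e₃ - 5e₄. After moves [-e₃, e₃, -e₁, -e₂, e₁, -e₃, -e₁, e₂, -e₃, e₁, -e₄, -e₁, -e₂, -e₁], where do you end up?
(4, -7, 2, -6)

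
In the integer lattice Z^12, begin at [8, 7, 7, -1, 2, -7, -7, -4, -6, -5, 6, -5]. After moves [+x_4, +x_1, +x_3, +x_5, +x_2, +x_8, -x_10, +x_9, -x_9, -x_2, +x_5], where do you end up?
(9, 7, 8, 0, 4, -7, -7, -3, -6, -6, 6, -5)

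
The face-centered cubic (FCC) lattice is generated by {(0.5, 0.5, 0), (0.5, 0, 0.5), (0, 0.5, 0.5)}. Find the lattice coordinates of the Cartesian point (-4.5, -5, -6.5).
-3b₁ - 6b₂ - 7b₃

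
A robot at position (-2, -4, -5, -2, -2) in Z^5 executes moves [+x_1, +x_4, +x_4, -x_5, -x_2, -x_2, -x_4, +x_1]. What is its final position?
(0, -6, -5, -1, -3)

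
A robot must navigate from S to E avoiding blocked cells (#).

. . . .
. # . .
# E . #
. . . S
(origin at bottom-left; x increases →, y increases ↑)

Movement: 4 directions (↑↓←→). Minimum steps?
3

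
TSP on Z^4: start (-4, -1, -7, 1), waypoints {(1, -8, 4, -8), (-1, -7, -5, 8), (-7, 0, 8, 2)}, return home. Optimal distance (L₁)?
96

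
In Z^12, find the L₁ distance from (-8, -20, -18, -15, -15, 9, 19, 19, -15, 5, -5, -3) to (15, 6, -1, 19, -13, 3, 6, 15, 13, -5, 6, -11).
182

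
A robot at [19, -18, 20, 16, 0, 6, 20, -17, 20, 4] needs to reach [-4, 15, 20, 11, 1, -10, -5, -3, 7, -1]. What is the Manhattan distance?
135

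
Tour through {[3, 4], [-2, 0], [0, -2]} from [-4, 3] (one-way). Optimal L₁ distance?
18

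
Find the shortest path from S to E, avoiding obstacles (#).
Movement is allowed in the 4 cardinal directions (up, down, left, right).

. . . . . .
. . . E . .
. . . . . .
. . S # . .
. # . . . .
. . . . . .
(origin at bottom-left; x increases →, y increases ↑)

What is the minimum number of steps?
3
(one shortest path: (2, 2) → (2, 3) → (3, 3) → (3, 4))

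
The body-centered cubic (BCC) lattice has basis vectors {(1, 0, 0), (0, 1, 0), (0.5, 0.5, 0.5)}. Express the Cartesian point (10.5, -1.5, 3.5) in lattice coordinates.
7b₁ - 5b₂ + 7b₃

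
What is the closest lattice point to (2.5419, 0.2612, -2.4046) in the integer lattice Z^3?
(3, 0, -2)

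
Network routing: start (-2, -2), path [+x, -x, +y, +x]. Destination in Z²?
(-1, -1)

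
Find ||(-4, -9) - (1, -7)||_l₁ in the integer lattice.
7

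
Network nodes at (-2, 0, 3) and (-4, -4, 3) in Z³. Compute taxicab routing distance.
6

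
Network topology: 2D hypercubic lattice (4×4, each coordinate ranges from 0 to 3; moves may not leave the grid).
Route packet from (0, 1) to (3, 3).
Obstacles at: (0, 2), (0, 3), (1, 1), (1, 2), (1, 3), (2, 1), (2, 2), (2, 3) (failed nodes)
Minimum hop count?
7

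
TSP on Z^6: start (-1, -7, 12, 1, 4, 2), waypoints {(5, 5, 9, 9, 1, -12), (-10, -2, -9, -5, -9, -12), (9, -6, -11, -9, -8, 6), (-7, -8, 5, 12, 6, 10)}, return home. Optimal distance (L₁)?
266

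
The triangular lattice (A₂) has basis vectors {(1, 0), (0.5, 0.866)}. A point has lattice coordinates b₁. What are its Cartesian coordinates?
(1, 0)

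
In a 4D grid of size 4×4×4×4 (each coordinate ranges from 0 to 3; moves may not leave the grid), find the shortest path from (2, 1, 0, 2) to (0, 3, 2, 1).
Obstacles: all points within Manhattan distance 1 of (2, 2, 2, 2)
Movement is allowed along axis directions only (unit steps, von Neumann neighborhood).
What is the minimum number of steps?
7
(one shortest path: (2, 1, 0, 2) → (1, 1, 0, 2) → (0, 1, 0, 2) → (0, 2, 0, 2) → (0, 3, 0, 2) → (0, 3, 1, 2) → (0, 3, 2, 2) → (0, 3, 2, 1))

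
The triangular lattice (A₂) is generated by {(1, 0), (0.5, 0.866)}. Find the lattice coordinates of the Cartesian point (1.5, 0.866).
b₁ + b₂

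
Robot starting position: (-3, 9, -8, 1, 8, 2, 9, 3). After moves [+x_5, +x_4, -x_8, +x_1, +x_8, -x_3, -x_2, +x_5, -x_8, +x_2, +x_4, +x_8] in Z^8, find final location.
(-2, 9, -9, 3, 10, 2, 9, 3)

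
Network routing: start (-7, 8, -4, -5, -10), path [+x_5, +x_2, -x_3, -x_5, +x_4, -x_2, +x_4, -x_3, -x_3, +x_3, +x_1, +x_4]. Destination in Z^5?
(-6, 8, -6, -2, -10)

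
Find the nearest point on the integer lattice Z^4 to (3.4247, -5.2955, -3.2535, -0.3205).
(3, -5, -3, 0)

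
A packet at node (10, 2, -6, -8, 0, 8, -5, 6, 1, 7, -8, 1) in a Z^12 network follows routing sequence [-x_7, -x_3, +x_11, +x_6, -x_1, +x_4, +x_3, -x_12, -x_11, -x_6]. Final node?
(9, 2, -6, -7, 0, 8, -6, 6, 1, 7, -8, 0)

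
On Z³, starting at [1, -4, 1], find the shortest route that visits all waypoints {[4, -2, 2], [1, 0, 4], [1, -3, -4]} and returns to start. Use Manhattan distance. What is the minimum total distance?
30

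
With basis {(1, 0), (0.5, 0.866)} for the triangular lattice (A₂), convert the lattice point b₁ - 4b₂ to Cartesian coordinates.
(-1, -3.464)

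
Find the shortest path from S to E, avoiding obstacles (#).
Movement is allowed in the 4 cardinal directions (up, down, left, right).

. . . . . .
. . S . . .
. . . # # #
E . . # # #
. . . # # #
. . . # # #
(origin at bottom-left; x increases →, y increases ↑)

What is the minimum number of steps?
4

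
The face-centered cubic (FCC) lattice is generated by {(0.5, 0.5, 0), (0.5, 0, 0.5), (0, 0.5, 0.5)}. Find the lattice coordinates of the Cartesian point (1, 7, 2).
6b₁ - 4b₂ + 8b₃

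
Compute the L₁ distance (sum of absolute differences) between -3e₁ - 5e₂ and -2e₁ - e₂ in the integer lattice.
5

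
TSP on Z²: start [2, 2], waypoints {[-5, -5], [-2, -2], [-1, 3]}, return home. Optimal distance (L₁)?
30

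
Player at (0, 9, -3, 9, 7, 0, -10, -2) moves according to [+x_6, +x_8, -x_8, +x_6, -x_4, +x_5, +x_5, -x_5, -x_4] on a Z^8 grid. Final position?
(0, 9, -3, 7, 8, 2, -10, -2)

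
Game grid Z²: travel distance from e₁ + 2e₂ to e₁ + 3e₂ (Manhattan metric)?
1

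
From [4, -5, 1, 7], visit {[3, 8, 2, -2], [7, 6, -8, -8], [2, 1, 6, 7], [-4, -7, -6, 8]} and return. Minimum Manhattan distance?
116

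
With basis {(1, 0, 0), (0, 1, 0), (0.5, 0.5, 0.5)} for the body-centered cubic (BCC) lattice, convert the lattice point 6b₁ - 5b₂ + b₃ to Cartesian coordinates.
(6.5, -4.5, 0.5)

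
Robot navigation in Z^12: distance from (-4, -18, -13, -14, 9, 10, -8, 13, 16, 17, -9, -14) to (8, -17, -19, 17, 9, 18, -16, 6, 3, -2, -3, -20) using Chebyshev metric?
31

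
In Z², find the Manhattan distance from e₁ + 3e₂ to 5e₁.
7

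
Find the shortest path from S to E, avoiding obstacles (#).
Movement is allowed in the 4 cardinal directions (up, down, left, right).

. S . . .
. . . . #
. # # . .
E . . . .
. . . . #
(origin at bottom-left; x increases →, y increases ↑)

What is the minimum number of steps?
4
(one shortest path: (1, 4) → (0, 4) → (0, 3) → (0, 2) → (0, 1))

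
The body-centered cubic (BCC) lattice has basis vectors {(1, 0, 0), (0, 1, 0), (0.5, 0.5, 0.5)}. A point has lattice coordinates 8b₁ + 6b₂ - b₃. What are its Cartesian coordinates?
(7.5, 5.5, -0.5)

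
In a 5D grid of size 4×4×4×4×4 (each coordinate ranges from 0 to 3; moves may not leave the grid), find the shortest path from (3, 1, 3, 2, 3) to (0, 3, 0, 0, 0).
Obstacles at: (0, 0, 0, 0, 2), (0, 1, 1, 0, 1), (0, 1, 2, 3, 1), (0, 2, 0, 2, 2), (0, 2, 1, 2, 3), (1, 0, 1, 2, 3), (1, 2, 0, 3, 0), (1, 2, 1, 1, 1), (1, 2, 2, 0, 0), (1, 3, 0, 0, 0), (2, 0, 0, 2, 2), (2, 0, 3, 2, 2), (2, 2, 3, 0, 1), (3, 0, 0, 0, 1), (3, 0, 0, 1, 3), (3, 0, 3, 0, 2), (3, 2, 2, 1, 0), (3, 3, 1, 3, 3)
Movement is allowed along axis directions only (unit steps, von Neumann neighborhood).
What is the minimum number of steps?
13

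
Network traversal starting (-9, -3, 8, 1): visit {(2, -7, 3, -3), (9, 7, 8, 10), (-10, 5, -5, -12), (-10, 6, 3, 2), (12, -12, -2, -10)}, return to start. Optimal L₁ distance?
186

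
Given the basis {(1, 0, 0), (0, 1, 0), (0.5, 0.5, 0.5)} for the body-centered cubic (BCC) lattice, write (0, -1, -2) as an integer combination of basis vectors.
2b₁ + b₂ - 4b₃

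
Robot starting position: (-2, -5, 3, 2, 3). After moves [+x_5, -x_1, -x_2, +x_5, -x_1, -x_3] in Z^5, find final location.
(-4, -6, 2, 2, 5)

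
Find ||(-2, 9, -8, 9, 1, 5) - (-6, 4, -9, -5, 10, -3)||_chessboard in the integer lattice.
14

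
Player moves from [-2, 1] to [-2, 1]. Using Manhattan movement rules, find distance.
0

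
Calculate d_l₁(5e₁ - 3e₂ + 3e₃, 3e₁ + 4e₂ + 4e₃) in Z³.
10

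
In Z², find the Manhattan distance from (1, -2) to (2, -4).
3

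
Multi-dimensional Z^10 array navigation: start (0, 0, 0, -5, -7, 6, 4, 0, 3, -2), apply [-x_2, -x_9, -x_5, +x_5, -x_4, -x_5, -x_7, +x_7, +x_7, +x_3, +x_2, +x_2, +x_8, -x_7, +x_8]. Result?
(0, 1, 1, -6, -8, 6, 4, 2, 2, -2)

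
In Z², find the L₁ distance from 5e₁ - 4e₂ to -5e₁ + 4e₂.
18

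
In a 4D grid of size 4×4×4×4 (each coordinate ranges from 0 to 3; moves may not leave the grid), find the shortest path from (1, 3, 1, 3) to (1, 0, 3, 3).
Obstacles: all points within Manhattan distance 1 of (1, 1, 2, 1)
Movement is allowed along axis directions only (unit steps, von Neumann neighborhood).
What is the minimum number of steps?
5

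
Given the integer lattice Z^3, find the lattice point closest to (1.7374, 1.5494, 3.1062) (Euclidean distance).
(2, 2, 3)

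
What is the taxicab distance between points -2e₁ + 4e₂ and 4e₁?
10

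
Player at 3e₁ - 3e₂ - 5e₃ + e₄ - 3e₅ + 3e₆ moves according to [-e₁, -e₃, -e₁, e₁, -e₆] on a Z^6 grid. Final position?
(2, -3, -6, 1, -3, 2)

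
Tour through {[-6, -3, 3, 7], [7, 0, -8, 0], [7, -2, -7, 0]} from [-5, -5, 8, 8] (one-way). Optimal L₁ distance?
43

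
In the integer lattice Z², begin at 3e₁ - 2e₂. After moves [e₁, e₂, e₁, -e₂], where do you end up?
(5, -2)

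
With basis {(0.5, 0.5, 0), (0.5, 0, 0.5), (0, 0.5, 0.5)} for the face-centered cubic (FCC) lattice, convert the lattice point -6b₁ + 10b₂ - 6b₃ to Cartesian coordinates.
(2, -6, 2)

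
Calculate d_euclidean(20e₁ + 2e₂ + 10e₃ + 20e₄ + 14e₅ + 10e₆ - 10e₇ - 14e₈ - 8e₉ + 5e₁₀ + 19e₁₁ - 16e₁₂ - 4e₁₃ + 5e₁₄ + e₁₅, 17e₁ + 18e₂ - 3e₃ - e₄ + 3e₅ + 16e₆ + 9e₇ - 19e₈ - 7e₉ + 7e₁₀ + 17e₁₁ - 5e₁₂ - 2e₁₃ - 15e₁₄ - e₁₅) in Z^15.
44.2267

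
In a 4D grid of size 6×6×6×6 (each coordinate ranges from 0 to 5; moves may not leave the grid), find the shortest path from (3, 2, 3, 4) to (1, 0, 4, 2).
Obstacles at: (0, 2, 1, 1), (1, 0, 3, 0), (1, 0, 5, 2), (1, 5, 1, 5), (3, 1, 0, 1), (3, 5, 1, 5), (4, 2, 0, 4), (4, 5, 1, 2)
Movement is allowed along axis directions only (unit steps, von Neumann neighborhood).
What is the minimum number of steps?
7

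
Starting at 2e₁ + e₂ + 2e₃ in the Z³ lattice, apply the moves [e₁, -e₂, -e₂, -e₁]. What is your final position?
(2, -1, 2)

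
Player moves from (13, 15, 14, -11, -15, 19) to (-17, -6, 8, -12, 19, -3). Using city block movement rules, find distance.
114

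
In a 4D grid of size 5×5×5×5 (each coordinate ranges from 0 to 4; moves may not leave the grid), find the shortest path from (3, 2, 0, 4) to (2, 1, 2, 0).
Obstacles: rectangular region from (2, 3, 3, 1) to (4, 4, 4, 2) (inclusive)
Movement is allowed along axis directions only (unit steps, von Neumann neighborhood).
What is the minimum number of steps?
8
(one shortest path: (3, 2, 0, 4) → (2, 2, 0, 4) → (2, 1, 0, 4) → (2, 1, 1, 4) → (2, 1, 2, 4) → (2, 1, 2, 3) → (2, 1, 2, 2) → (2, 1, 2, 1) → (2, 1, 2, 0))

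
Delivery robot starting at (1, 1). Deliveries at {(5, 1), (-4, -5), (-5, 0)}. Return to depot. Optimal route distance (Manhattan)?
32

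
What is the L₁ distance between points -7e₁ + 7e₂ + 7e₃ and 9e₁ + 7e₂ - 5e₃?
28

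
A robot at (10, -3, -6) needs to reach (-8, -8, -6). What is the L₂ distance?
18.6815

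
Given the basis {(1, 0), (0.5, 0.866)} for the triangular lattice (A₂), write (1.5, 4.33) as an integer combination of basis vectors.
-b₁ + 5b₂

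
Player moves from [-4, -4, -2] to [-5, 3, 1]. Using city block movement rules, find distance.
11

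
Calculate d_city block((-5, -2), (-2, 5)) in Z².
10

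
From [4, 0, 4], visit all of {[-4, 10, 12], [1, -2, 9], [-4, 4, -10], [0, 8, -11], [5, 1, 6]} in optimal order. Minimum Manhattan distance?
71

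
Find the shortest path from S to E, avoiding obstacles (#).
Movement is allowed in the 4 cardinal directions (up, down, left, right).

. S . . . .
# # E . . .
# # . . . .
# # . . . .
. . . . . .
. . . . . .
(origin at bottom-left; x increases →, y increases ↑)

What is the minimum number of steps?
2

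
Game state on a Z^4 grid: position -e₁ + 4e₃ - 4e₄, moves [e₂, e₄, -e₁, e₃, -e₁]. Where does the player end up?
(-3, 1, 5, -3)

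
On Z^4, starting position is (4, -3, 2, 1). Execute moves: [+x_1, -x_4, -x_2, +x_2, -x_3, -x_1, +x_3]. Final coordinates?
(4, -3, 2, 0)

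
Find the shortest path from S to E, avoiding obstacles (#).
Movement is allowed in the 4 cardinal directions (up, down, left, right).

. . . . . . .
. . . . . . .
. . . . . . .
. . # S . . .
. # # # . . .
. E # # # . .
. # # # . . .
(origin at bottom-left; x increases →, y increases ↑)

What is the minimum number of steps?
8
(one shortest path: (3, 3) → (3, 4) → (2, 4) → (1, 4) → (0, 4) → (0, 3) → (0, 2) → (0, 1) → (1, 1))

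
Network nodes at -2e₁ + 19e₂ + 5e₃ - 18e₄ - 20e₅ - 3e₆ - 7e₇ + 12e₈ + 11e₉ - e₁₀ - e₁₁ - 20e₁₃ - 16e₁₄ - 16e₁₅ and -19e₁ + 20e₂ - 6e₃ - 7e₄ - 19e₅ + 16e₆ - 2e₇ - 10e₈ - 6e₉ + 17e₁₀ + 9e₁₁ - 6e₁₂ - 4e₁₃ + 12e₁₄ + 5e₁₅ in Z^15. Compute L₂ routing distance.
60.2744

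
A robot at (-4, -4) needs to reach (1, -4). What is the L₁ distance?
5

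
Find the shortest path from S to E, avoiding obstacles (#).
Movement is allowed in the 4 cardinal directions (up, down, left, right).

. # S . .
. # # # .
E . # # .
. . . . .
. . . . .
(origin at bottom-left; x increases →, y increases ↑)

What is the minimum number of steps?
10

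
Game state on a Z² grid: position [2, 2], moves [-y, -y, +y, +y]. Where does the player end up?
(2, 2)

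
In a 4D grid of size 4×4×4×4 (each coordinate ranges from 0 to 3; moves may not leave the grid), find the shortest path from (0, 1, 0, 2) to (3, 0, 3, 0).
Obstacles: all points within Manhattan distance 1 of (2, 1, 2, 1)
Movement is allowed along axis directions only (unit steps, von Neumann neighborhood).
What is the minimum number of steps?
9
(one shortest path: (0, 1, 0, 2) → (1, 1, 0, 2) → (2, 1, 0, 2) → (3, 1, 0, 2) → (3, 0, 0, 2) → (3, 0, 1, 2) → (3, 0, 2, 2) → (3, 0, 3, 2) → (3, 0, 3, 1) → (3, 0, 3, 0))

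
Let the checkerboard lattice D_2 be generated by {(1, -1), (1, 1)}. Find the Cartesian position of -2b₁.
(-2, 2)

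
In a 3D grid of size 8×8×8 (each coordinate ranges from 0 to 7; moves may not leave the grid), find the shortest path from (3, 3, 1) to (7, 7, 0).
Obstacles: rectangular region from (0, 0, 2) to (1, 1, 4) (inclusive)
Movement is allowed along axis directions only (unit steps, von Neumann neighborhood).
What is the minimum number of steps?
9
(one shortest path: (3, 3, 1) → (4, 3, 1) → (5, 3, 1) → (6, 3, 1) → (7, 3, 1) → (7, 4, 1) → (7, 5, 1) → (7, 6, 1) → (7, 7, 1) → (7, 7, 0))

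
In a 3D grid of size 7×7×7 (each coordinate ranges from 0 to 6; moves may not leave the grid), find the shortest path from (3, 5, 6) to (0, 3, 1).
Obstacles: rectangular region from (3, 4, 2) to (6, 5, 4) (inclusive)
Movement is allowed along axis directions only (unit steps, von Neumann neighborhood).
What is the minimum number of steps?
10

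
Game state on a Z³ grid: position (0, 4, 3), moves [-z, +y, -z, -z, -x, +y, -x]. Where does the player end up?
(-2, 6, 0)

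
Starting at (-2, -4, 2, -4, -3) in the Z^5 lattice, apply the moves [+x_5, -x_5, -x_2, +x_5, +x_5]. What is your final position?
(-2, -5, 2, -4, -1)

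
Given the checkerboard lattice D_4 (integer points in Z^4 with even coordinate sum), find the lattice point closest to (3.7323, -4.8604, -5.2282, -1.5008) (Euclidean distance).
(4, -5, -5, -2)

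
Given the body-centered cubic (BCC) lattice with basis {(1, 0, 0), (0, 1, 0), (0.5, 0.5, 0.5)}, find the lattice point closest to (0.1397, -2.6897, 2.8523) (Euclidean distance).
(0, -3, 3)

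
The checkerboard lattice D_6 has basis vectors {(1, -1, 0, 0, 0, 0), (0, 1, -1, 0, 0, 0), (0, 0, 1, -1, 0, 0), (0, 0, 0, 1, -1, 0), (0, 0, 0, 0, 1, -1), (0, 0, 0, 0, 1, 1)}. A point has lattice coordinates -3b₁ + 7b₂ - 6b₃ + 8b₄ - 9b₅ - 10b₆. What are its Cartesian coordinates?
(-3, 10, -13, 14, -27, -1)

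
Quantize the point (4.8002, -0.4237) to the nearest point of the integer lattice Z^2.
(5, 0)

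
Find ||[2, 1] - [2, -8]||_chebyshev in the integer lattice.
9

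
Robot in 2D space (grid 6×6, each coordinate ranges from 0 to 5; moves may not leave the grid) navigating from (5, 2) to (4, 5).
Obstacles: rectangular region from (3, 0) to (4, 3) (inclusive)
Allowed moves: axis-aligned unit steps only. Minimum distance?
4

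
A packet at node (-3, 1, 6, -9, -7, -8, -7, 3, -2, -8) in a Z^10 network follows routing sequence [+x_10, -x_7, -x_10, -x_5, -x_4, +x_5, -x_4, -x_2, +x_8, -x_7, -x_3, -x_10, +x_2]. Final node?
(-3, 1, 5, -11, -7, -8, -9, 4, -2, -9)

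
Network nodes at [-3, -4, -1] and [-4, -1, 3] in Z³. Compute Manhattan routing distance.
8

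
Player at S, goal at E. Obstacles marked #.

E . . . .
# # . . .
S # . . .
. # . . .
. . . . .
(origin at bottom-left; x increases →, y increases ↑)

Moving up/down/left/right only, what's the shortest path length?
10
(one shortest path: (0, 2) → (0, 1) → (0, 0) → (1, 0) → (2, 0) → (2, 1) → (2, 2) → (2, 3) → (2, 4) → (1, 4) → (0, 4))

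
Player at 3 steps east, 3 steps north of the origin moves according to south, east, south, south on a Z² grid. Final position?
(4, 0)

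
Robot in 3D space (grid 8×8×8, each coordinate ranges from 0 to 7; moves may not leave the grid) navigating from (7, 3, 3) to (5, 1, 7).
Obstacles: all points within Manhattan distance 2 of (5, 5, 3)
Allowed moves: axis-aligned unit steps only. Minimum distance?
8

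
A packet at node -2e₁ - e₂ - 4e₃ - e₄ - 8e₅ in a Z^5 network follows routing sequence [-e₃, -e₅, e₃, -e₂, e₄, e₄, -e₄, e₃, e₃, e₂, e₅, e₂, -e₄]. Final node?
(-2, 0, -2, -1, -8)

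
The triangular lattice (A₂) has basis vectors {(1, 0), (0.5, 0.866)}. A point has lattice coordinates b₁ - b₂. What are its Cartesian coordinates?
(0.5, -0.866)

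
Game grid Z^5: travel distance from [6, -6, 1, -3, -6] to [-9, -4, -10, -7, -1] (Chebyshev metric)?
15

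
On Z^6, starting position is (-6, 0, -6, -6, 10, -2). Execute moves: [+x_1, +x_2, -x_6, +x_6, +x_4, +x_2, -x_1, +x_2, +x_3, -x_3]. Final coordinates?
(-6, 3, -6, -5, 10, -2)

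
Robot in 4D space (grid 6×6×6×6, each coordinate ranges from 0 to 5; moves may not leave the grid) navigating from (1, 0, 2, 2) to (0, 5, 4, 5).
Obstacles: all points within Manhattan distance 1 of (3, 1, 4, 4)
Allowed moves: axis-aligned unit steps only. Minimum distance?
11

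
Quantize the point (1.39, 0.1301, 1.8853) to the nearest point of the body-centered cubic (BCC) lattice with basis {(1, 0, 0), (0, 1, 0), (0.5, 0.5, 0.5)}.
(1, 0, 2)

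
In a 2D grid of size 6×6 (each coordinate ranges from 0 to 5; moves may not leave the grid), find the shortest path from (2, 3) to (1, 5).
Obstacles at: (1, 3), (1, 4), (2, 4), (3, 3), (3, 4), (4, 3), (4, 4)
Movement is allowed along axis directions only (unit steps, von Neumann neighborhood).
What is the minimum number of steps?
7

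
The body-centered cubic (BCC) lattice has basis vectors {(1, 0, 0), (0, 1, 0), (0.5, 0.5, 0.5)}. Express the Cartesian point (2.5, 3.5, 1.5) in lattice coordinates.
b₁ + 2b₂ + 3b₃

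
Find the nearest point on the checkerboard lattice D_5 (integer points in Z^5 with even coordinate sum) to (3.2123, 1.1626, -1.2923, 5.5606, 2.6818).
(3, 1, -1, 6, 3)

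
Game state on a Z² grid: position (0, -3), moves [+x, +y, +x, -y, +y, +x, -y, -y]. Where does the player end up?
(3, -4)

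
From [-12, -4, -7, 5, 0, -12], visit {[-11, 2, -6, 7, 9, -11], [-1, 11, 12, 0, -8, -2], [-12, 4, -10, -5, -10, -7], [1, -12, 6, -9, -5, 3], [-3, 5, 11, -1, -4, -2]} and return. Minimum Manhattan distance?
236
(one optimal route: (-12, -4, -7, 5, 0, -12) → (-11, 2, -6, 7, 9, -11) → (-12, 4, -10, -5, -10, -7) → (-1, 11, 12, 0, -8, -2) → (-3, 5, 11, -1, -4, -2) → (1, -12, 6, -9, -5, 3) → (-12, -4, -7, 5, 0, -12))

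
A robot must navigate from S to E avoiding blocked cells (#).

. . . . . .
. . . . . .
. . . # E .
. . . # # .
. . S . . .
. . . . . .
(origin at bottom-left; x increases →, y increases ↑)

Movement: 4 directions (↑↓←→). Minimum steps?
6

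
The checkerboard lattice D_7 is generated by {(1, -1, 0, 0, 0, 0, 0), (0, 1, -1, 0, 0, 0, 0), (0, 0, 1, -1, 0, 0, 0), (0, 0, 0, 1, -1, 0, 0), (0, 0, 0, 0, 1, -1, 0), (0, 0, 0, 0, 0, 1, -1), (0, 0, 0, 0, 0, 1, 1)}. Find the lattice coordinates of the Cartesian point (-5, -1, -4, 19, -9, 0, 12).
-5b₁ - 6b₂ - 10b₃ + 9b₄ - 6b₆ + 6b₇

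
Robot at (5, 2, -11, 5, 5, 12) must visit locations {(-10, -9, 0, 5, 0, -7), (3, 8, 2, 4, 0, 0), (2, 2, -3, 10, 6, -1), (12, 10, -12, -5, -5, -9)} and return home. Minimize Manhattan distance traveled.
218
(one optimal route: (5, 2, -11, 5, 5, 12) → (2, 2, -3, 10, 6, -1) → (-10, -9, 0, 5, 0, -7) → (3, 8, 2, 4, 0, 0) → (12, 10, -12, -5, -5, -9) → (5, 2, -11, 5, 5, 12))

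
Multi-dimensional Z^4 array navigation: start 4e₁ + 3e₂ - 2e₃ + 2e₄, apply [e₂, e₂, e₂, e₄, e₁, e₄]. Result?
(5, 6, -2, 4)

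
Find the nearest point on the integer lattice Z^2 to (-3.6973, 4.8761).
(-4, 5)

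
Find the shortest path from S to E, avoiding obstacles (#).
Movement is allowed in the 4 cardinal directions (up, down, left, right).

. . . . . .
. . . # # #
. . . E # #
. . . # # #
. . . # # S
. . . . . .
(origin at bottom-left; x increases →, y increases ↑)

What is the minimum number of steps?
8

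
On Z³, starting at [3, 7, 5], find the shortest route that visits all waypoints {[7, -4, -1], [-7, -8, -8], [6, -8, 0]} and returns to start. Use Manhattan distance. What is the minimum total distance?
86
(one optimal route: (3, 7, 5) → (7, -4, -1) → (6, -8, 0) → (-7, -8, -8) → (3, 7, 5))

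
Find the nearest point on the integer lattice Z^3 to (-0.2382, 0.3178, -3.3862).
(0, 0, -3)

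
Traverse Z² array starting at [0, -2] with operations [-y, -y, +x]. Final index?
(1, -4)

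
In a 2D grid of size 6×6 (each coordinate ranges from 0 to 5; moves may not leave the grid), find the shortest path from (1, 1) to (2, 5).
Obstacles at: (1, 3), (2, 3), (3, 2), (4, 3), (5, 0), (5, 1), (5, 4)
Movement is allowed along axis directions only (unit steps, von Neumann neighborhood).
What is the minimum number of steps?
7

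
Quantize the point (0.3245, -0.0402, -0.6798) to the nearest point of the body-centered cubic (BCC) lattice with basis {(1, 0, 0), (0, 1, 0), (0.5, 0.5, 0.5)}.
(0, 0, -1)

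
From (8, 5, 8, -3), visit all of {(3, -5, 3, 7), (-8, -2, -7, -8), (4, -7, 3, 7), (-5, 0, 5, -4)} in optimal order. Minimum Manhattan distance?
81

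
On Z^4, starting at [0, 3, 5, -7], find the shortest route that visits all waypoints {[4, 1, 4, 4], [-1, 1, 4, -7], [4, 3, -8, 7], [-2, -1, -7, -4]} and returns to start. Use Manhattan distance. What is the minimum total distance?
78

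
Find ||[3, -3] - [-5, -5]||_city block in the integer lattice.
10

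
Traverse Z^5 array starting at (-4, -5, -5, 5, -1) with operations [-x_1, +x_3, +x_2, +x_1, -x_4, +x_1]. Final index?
(-3, -4, -4, 4, -1)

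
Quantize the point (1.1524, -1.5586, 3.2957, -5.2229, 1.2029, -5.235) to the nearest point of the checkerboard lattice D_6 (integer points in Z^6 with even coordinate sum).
(1, -1, 3, -5, 1, -5)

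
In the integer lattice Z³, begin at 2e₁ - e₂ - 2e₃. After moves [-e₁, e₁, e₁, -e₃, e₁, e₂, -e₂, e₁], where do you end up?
(5, -1, -3)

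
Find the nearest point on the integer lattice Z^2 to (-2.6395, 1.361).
(-3, 1)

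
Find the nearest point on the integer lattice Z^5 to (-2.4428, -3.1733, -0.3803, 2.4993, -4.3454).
(-2, -3, 0, 2, -4)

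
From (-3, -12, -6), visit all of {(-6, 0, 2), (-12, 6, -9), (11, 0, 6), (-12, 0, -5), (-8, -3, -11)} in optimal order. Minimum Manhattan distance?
78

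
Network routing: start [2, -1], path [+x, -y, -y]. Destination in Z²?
(3, -3)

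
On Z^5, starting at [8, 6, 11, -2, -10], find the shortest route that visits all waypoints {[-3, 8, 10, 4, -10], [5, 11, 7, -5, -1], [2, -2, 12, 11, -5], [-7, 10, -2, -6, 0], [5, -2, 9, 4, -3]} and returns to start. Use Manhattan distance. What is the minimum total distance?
156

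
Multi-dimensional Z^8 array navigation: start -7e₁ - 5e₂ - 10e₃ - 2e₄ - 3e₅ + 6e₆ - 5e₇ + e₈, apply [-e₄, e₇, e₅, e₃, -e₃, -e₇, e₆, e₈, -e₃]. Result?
(-7, -5, -11, -3, -2, 7, -5, 2)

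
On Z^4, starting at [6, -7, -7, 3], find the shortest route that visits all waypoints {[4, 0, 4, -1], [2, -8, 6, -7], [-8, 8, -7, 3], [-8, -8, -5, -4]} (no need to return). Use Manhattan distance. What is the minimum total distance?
91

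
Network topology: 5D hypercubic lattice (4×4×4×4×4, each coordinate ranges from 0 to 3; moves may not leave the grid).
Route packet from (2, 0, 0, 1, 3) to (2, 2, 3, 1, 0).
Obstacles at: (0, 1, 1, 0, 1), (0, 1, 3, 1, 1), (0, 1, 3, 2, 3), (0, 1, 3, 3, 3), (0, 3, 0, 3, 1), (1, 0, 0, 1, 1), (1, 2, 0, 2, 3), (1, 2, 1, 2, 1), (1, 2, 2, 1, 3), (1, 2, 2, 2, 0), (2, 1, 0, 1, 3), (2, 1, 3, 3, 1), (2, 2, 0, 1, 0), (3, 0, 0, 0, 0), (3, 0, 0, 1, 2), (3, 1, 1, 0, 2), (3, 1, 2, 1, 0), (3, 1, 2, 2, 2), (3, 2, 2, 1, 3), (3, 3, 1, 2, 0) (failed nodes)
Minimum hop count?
8
(one shortest path: (2, 0, 0, 1, 3) → (2, 0, 1, 1, 3) → (2, 1, 1, 1, 3) → (2, 2, 1, 1, 3) → (2, 2, 2, 1, 3) → (2, 2, 3, 1, 3) → (2, 2, 3, 1, 2) → (2, 2, 3, 1, 1) → (2, 2, 3, 1, 0))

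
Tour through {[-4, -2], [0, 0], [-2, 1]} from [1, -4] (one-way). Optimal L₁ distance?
13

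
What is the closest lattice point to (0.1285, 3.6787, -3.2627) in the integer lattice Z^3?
(0, 4, -3)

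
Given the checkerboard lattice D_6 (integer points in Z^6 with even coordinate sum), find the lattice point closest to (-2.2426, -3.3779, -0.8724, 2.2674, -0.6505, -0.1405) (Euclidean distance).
(-2, -4, -1, 2, -1, 0)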